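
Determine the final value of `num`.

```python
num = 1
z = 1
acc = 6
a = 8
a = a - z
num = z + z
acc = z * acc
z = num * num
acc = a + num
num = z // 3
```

a = 8-1 = 7
num = 1+1 = 2
acc = 1*6 = 6
z = 2*2 = 4
acc = 7+2 = 9
num = 4//3 = 1

1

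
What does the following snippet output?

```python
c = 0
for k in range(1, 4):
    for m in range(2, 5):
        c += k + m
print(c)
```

k=1,m=2: c = 0+3 = 3
k=1,m=3: c = 3+4 = 7
k=1,m=4: c = 7+5 = 12
k=2,m=2: c = 12+4 = 16
k=2,m=3: c = 16+5 = 21
k=2,m=4: c = 21+6 = 27
k=3,m=2: c = 27+5 = 32
k=3,m=3: c = 32+6 = 38
k=3,m=4: c = 38+7 = 45

45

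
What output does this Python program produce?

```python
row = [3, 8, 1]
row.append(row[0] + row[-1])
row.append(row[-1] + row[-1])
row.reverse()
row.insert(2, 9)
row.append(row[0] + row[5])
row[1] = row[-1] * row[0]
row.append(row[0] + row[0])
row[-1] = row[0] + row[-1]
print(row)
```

[8, 88, 9, 1, 8, 3, 11, 24]

append row[0]+row[-1] = 3+1 = 4 → [3, 8, 1, 4]
append row[-1]+row[-1] = 4+4 = 8 → [3, 8, 1, 4, 8]
reverse → [8, 4, 1, 8, 3]
insert 9 at 2 → [8, 4, 9, 1, 8, 3]
append row[0]+row[5] = 8+3 = 11 → [8, 4, 9, 1, 8, 3, 11]
row[1] = row[-1]*row[0] = 11*8 = 88 → [8, 88, 9, 1, 8, 3, 11]
append row[0]+row[0] = 8+8 = 16 → [8, 88, 9, 1, 8, 3, 11, 16]
row[-1] = row[0]+row[-1] = 8+16 = 24 → [8, 88, 9, 1, 8, 3, 11, 24]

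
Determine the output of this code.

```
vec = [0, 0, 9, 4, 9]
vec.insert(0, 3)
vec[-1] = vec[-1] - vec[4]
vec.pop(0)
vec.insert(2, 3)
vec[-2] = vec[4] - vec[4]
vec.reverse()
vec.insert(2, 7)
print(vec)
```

[5, 0, 7, 9, 3, 0, 0]

insert 3 at 0 → [3, 0, 0, 9, 4, 9]
vec[-1] = vec[-1]-vec[4] = 9-4 = 5 → [3, 0, 0, 9, 4, 5]
pop(0) removes 3 → [0, 0, 9, 4, 5]
insert 3 at 2 → [0, 0, 3, 9, 4, 5]
vec[-2] = vec[4]-vec[4] = 4-4 = 0 → [0, 0, 3, 9, 0, 5]
reverse → [5, 0, 9, 3, 0, 0]
insert 7 at 2 → [5, 0, 7, 9, 3, 0, 0]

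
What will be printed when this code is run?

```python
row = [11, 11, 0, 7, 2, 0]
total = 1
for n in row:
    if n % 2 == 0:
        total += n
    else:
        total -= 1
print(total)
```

0

n=11: not even, total = 1-1 = 0
n=11: not even, total = 0-1 = -1
n=0: even, total = (-1)+0 = -1
n=7: not even, total = (-1)-1 = -2
n=2: even, total = (-2)+2 = 0
n=0: even, total = 0+0 = 0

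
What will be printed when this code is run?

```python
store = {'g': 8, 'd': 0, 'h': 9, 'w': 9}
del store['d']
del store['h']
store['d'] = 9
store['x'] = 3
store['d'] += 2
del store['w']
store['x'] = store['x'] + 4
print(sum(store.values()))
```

del 'd' → {'g': 8, 'h': 9, 'w': 9}
del 'h' → {'g': 8, 'w': 9}
store['d'] = 9 → {'g': 8, 'w': 9, 'd': 9}
store['x'] = 3 → {'g': 8, 'w': 9, 'd': 9, 'x': 3}
store['d'] = 9+2 = 11 → {'g': 8, 'w': 9, 'd': 11, 'x': 3}
del 'w' → {'g': 8, 'd': 11, 'x': 3}
store['x'] = store['x']+4 = 7 → {'g': 8, 'd': 11, 'x': 7}
sum of values = 26

26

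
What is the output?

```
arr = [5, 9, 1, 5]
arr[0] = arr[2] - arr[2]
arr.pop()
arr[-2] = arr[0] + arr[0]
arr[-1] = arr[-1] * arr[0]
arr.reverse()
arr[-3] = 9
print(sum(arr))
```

9

arr[0] = arr[2]-arr[2] = 1-1 = 0 → [0, 9, 1, 5]
pop() removes 5 → [0, 9, 1]
arr[-2] = arr[0]+arr[0] = 0+0 = 0 → [0, 0, 1]
arr[-1] = arr[-1]*arr[0] = 1*0 = 0 → [0, 0, 0]
reverse → [0, 0, 0]
arr[-3] = 9 → [9, 0, 0]
sum = 9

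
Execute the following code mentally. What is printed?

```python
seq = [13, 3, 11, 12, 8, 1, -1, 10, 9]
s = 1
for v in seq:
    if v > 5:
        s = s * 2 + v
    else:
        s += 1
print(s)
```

v=13: >5, s = 1*2+13 = 15
v=3: not >5, s = 15+1 = 16
v=11: >5, s = 16*2+11 = 43
v=12: >5, s = 43*2+12 = 98
v=8: >5, s = 98*2+8 = 204
v=1: not >5, s = 204+1 = 205
v=-1: not >5, s = 205+1 = 206
v=10: >5, s = 206*2+10 = 422
v=9: >5, s = 422*2+9 = 853

853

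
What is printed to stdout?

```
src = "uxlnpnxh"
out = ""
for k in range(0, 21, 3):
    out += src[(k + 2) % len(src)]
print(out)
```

k=0: add src[2]='l' → 'l'
k=3: add src[5]='n' → 'ln'
k=6: add src[0]='u' → 'lnu'
k=9: add src[3]='n' → 'lnun'
k=12: add src[6]='x' → 'lnunx'
k=15: add src[1]='x' → 'lnunxx'
k=18: add src[4]='p' → 'lnunxxp'

lnunxxp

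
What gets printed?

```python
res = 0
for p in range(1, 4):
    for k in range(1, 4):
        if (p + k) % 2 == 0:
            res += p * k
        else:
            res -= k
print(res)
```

12

p=1,k=1: even sum, res = 0+1 = 1
p=1,k=2: odd sum, res = 1-2 = -1
p=1,k=3: even sum, res = (-1)+3 = 2
p=2,k=1: odd sum, res = 2-1 = 1
p=2,k=2: even sum, res = 1+4 = 5
p=2,k=3: odd sum, res = 5-3 = 2
p=3,k=1: even sum, res = 2+3 = 5
p=3,k=2: odd sum, res = 5-2 = 3
p=3,k=3: even sum, res = 3+9 = 12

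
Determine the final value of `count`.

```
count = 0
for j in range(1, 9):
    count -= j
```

j=1: count = 0-1 = -1
j=2: count = (-1)-2 = -3
j=3: count = (-3)-3 = -6
j=4: count = (-6)-4 = -10
j=5: count = (-10)-5 = -15
j=6: count = (-15)-6 = -21
j=7: count = (-21)-7 = -28
j=8: count = (-28)-8 = -36

-36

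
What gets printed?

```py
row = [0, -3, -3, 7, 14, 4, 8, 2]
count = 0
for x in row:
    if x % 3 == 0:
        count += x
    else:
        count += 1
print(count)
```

-1

x=0: %3==0, count = 0+0 = 0
x=-3: %3==0, count = 0+(-3) = -3
x=-3: %3==0, count = (-3)+(-3) = -6
x=7: not %3==0, count = (-6)+1 = -5
x=14: not %3==0, count = (-5)+1 = -4
x=4: not %3==0, count = (-4)+1 = -3
x=8: not %3==0, count = (-3)+1 = -2
x=2: not %3==0, count = (-2)+1 = -1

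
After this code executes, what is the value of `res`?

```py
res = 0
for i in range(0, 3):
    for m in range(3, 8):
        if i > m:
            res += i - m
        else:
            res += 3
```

45

i=0,m=3: not 0>3, res = 0+3 = 3
i=0,m=4: not 0>4, res = 3+3 = 6
i=0,m=5: not 0>5, res = 6+3 = 9
i=0,m=6: not 0>6, res = 9+3 = 12
i=0,m=7: not 0>7, res = 12+3 = 15
i=1,m=3: not 1>3, res = 15+3 = 18
i=1,m=4: not 1>4, res = 18+3 = 21
i=1,m=5: not 1>5, res = 21+3 = 24
i=1,m=6: not 1>6, res = 24+3 = 27
i=1,m=7: not 1>7, res = 27+3 = 30
i=2,m=3: not 2>3, res = 30+3 = 33
i=2,m=4: not 2>4, res = 33+3 = 36
i=2,m=5: not 2>5, res = 36+3 = 39
i=2,m=6: not 2>6, res = 39+3 = 42
i=2,m=7: not 2>7, res = 42+3 = 45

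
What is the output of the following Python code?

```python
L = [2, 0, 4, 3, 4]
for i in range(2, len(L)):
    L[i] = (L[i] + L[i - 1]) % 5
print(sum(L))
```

i=2: L[2] = (4+0)%5 = 4 → [2, 0, 4, 3, 4]
i=3: L[3] = (3+4)%5 = 2 → [2, 0, 4, 2, 4]
i=4: L[4] = (4+2)%5 = 1 → [2, 0, 4, 2, 1]
sum = 9

9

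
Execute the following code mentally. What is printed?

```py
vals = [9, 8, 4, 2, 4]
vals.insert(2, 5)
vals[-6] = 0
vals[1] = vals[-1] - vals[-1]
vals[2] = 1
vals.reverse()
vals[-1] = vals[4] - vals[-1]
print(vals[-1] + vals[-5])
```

insert 5 at 2 → [9, 8, 5, 4, 2, 4]
vals[-6] = 0 → [0, 8, 5, 4, 2, 4]
vals[1] = vals[-1]-vals[-1] = 4-4 = 0 → [0, 0, 5, 4, 2, 4]
vals[2] = 1 → [0, 0, 1, 4, 2, 4]
reverse → [4, 2, 4, 1, 0, 0]
vals[-1] = vals[4]-vals[-1] = 0-0 = 0 → [4, 2, 4, 1, 0, 0]
vals[-1]+vals[-5] = 0+2 = 2

2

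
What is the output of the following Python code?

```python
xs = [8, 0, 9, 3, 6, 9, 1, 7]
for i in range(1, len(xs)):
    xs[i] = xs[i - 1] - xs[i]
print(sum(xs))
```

-65

i=1: xs[1] = 8-0 = 8 → [8, 8, 9, 3, 6, 9, 1, 7]
i=2: xs[2] = 8-9 = -1 → [8, 8, -1, 3, 6, 9, 1, 7]
i=3: xs[3] = (-1)-3 = -4 → [8, 8, -1, -4, 6, 9, 1, 7]
i=4: xs[4] = (-4)-6 = -10 → [8, 8, -1, -4, -10, 9, 1, 7]
i=5: xs[5] = (-10)-9 = -19 → [8, 8, -1, -4, -10, -19, 1, 7]
i=6: xs[6] = (-19)-1 = -20 → [8, 8, -1, -4, -10, -19, -20, 7]
i=7: xs[7] = (-20)-7 = -27 → [8, 8, -1, -4, -10, -19, -20, -27]
sum = -65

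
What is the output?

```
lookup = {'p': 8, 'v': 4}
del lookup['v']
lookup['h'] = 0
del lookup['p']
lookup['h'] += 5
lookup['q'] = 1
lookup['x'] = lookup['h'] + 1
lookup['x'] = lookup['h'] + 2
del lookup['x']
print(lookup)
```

{'h': 5, 'q': 1}

del 'v' → {'p': 8}
lookup['h'] = 0 → {'p': 8, 'h': 0}
del 'p' → {'h': 0}
lookup['h'] = 0+5 = 5 → {'h': 5}
lookup['q'] = 1 → {'h': 5, 'q': 1}
lookup['x'] = lookup['h']+1 = 6 → {'h': 5, 'q': 1, 'x': 6}
lookup['x'] = lookup['h']+2 = 7 → {'h': 5, 'q': 1, 'x': 7}
del 'x' → {'h': 5, 'q': 1}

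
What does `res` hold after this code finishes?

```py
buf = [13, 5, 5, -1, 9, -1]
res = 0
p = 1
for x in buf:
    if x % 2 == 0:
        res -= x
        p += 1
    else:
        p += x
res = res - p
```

x=13: not even; p=14
x=5: not even; p=19
x=5: not even; p=24
x=-1: not even; p=23
x=9: not even; p=32
x=-1: not even; p=31
res-p = 0-31 = -31

-31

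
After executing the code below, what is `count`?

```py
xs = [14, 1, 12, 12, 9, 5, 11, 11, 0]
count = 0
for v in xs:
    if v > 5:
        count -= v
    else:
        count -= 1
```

v=14: >5, count = 0-14 = -14
v=1: not >5, count = (-14)-1 = -15
v=12: >5, count = (-15)-12 = -27
v=12: >5, count = (-27)-12 = -39
v=9: >5, count = (-39)-9 = -48
v=5: not >5, count = (-48)-1 = -49
v=11: >5, count = (-49)-11 = -60
v=11: >5, count = (-60)-11 = -71
v=0: not >5, count = (-71)-1 = -72

-72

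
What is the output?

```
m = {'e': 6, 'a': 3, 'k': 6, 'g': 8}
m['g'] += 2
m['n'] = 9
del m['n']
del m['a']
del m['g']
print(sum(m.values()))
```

m['g'] = 8+2 = 10 → {'e': 6, 'a': 3, 'k': 6, 'g': 10}
m['n'] = 9 → {'e': 6, 'a': 3, 'k': 6, 'g': 10, 'n': 9}
del 'n' → {'e': 6, 'a': 3, 'k': 6, 'g': 10}
del 'a' → {'e': 6, 'k': 6, 'g': 10}
del 'g' → {'e': 6, 'k': 6}
sum of values = 12

12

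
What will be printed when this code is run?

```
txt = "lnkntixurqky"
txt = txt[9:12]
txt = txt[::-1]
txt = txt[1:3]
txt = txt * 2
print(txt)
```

kqkq

slice [9:12] → 'qky'
reverse → 'ykq'
slice [1:3] → 'kq'
repeat ×2 → 'kqkq'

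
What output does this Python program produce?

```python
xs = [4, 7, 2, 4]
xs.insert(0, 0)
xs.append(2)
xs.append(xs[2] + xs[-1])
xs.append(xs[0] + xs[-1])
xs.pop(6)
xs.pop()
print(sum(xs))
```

19

insert 0 at 0 → [0, 4, 7, 2, 4]
append 2 → [0, 4, 7, 2, 4, 2]
append xs[2]+xs[-1] = 7+2 = 9 → [0, 4, 7, 2, 4, 2, 9]
append xs[0]+xs[-1] = 0+9 = 9 → [0, 4, 7, 2, 4, 2, 9, 9]
pop(6) removes 9 → [0, 4, 7, 2, 4, 2, 9]
pop() removes 9 → [0, 4, 7, 2, 4, 2]
sum = 19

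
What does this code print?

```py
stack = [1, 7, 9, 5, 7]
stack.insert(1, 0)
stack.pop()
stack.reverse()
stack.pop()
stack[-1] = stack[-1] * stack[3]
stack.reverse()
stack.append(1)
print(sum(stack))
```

insert 0 at 1 → [1, 0, 7, 9, 5, 7]
pop() removes 7 → [1, 0, 7, 9, 5]
reverse → [5, 9, 7, 0, 1]
pop() removes 1 → [5, 9, 7, 0]
stack[-1] = stack[-1]*stack[3] = 0*0 = 0 → [5, 9, 7, 0]
reverse → [0, 7, 9, 5]
append 1 → [0, 7, 9, 5, 1]
sum = 22

22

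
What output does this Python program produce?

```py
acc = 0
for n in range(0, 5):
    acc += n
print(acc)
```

10

n=0: acc = 0+0 = 0
n=1: acc = 0+1 = 1
n=2: acc = 1+2 = 3
n=3: acc = 3+3 = 6
n=4: acc = 6+4 = 10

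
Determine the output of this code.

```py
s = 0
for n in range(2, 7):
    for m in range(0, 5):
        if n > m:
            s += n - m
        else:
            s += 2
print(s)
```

66

n=2,m=0: 2>0, s = 0+2 = 2
n=2,m=1: 2>1, s = 2+1 = 3
n=2,m=2: not 2>2, s = 3+2 = 5
n=2,m=3: not 2>3, s = 5+2 = 7
n=2,m=4: not 2>4, s = 7+2 = 9
n=3,m=0: 3>0, s = 9+3 = 12
n=3,m=1: 3>1, s = 12+2 = 14
n=3,m=2: 3>2, s = 14+1 = 15
n=3,m=3: not 3>3, s = 15+2 = 17
n=3,m=4: not 3>4, s = 17+2 = 19
n=4,m=0: 4>0, s = 19+4 = 23
n=4,m=1: 4>1, s = 23+3 = 26
n=4,m=2: 4>2, s = 26+2 = 28
n=4,m=3: 4>3, s = 28+1 = 29
n=4,m=4: not 4>4, s = 29+2 = 31
n=5,m=0: 5>0, s = 31+5 = 36
n=5,m=1: 5>1, s = 36+4 = 40
n=5,m=2: 5>2, s = 40+3 = 43
n=5,m=3: 5>3, s = 43+2 = 45
n=5,m=4: 5>4, s = 45+1 = 46
n=6,m=0: 6>0, s = 46+6 = 52
n=6,m=1: 6>1, s = 52+5 = 57
n=6,m=2: 6>2, s = 57+4 = 61
n=6,m=3: 6>3, s = 61+3 = 64
n=6,m=4: 6>4, s = 64+2 = 66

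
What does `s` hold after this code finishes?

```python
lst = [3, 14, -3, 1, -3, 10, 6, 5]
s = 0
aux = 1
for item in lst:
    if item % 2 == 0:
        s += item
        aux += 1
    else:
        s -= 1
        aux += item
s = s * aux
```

item=3: not even, s = 0-1 = -1; aux=4
item=14: even, s = (-1)+14 = 13; aux=5
item=-3: not even, s = 13-1 = 12; aux=2
item=1: not even, s = 12-1 = 11; aux=3
item=-3: not even, s = 11-1 = 10; aux=0
item=10: even, s = 10+10 = 20; aux=1
item=6: even, s = 20+6 = 26; aux=2
item=5: not even, s = 26-1 = 25; aux=7
s*aux = 25*7 = 175

175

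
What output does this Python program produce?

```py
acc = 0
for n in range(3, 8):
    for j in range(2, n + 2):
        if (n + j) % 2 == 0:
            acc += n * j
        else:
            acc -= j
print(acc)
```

189

n=3,j=2: odd sum, acc = 0-2 = -2
n=3,j=3: even sum, acc = (-2)+9 = 7
n=3,j=4: odd sum, acc = 7-4 = 3
n=4,j=2: even sum, acc = 3+8 = 11
n=4,j=3: odd sum, acc = 11-3 = 8
n=4,j=4: even sum, acc = 8+16 = 24
n=4,j=5: odd sum, acc = 24-5 = 19
n=5,j=2: odd sum, acc = 19-2 = 17
n=5,j=3: even sum, acc = 17+15 = 32
n=5,j=4: odd sum, acc = 32-4 = 28
n=5,j=5: even sum, acc = 28+25 = 53
n=5,j=6: odd sum, acc = 53-6 = 47
n=6,j=2: even sum, acc = 47+12 = 59
n=6,j=3: odd sum, acc = 59-3 = 56
n=6,j=4: even sum, acc = 56+24 = 80
n=6,j=5: odd sum, acc = 80-5 = 75
n=6,j=6: even sum, acc = 75+36 = 111
n=6,j=7: odd sum, acc = 111-7 = 104
n=7,j=2: odd sum, acc = 104-2 = 102
n=7,j=3: even sum, acc = 102+21 = 123
n=7,j=4: odd sum, acc = 123-4 = 119
n=7,j=5: even sum, acc = 119+35 = 154
n=7,j=6: odd sum, acc = 154-6 = 148
n=7,j=7: even sum, acc = 148+49 = 197
n=7,j=8: odd sum, acc = 197-8 = 189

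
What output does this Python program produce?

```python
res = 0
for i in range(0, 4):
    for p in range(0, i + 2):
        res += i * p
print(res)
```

i=0,p=0: res = 0+0 = 0
i=0,p=1: res = 0+0 = 0
i=1,p=0: res = 0+0 = 0
i=1,p=1: res = 0+1 = 1
i=1,p=2: res = 1+2 = 3
i=2,p=0: res = 3+0 = 3
i=2,p=1: res = 3+2 = 5
i=2,p=2: res = 5+4 = 9
i=2,p=3: res = 9+6 = 15
i=3,p=0: res = 15+0 = 15
i=3,p=1: res = 15+3 = 18
i=3,p=2: res = 18+6 = 24
i=3,p=3: res = 24+9 = 33
i=3,p=4: res = 33+12 = 45

45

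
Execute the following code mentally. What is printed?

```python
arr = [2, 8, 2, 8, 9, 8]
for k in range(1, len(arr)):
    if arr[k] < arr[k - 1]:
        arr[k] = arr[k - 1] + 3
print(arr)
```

k=1: 8>=2, unchanged → [2, 8, 2, 8, 9, 8]
k=2: 2<8, arr[2] = 8+3 = 11 → [2, 8, 11, 8, 9, 8]
k=3: 8<11, arr[3] = 11+3 = 14 → [2, 8, 11, 14, 9, 8]
k=4: 9<14, arr[4] = 14+3 = 17 → [2, 8, 11, 14, 17, 8]
k=5: 8<17, arr[5] = 17+3 = 20 → [2, 8, 11, 14, 17, 20]

[2, 8, 11, 14, 17, 20]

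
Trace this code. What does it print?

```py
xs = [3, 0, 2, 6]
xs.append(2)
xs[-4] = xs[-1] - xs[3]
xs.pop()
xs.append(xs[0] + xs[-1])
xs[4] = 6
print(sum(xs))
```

append 2 → [3, 0, 2, 6, 2]
xs[-4] = xs[-1]-xs[3] = 2-6 = -4 → [3, -4, 2, 6, 2]
pop() removes 2 → [3, -4, 2, 6]
append xs[0]+xs[-1] = 3+6 = 9 → [3, -4, 2, 6, 9]
xs[4] = 6 → [3, -4, 2, 6, 6]
sum = 13

13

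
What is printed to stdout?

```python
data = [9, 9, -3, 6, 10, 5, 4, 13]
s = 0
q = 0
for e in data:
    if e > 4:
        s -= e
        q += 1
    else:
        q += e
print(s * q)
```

e=9: >4, s = 0-9 = -9; q=1
e=9: >4, s = (-9)-9 = -18; q=2
e=-3: not >4; q=-1
e=6: >4, s = (-18)-6 = -24; q=0
e=10: >4, s = (-24)-10 = -34; q=1
e=5: >4, s = (-34)-5 = -39; q=2
e=4: not >4; q=6
e=13: >4, s = (-39)-13 = -52; q=7
s*q = (-52)*7 = -364

-364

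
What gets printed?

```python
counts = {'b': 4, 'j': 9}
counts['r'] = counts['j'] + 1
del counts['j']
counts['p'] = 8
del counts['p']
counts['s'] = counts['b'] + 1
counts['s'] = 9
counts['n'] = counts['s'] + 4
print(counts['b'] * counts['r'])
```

40

counts['r'] = counts['j']+1 = 10 → {'b': 4, 'j': 9, 'r': 10}
del 'j' → {'b': 4, 'r': 10}
counts['p'] = 8 → {'b': 4, 'r': 10, 'p': 8}
del 'p' → {'b': 4, 'r': 10}
counts['s'] = counts['b']+1 = 5 → {'b': 4, 'r': 10, 's': 5}
counts['s'] = 9 → {'b': 4, 'r': 10, 's': 9}
counts['n'] = counts['s']+4 = 13 → {'b': 4, 'r': 10, 's': 9, 'n': 13}
counts['b']*counts['r'] = 4*10 = 40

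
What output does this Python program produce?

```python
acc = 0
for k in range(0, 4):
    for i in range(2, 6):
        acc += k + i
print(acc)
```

80

k=0,i=2: acc = 0+2 = 2
k=0,i=3: acc = 2+3 = 5
k=0,i=4: acc = 5+4 = 9
k=0,i=5: acc = 9+5 = 14
k=1,i=2: acc = 14+3 = 17
k=1,i=3: acc = 17+4 = 21
k=1,i=4: acc = 21+5 = 26
k=1,i=5: acc = 26+6 = 32
k=2,i=2: acc = 32+4 = 36
k=2,i=3: acc = 36+5 = 41
k=2,i=4: acc = 41+6 = 47
k=2,i=5: acc = 47+7 = 54
k=3,i=2: acc = 54+5 = 59
k=3,i=3: acc = 59+6 = 65
k=3,i=4: acc = 65+7 = 72
k=3,i=5: acc = 72+8 = 80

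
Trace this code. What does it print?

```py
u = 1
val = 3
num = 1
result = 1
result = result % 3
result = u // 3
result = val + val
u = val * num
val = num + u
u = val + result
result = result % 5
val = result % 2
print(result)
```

1

result = 1%3 = 1
result = 1//3 = 0
result = 3+3 = 6
u = 3*1 = 3
val = 1+3 = 4
u = 4+6 = 10
result = 6%5 = 1
val = 1%2 = 1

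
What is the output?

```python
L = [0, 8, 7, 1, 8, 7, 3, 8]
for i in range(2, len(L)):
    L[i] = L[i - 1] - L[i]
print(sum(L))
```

i=2: L[2] = 8-7 = 1 → [0, 8, 1, 1, 8, 7, 3, 8]
i=3: L[3] = 1-1 = 0 → [0, 8, 1, 0, 8, 7, 3, 8]
i=4: L[4] = 0-8 = -8 → [0, 8, 1, 0, -8, 7, 3, 8]
i=5: L[5] = (-8)-7 = -15 → [0, 8, 1, 0, -8, -15, 3, 8]
i=6: L[6] = (-15)-3 = -18 → [0, 8, 1, 0, -8, -15, -18, 8]
i=7: L[7] = (-18)-8 = -26 → [0, 8, 1, 0, -8, -15, -18, -26]
sum = -58

-58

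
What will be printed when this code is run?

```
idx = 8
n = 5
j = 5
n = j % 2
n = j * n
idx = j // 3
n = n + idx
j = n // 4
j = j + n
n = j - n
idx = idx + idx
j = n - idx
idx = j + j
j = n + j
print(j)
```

0

n = 5%2 = 1
n = 5*1 = 5
idx = 5//3 = 1
n = 5+1 = 6
j = 6//4 = 1
j = 1+6 = 7
n = 7-6 = 1
idx = 1+1 = 2
j = 1-2 = -1
idx = (-1)+(-1) = -2
j = 1+(-1) = 0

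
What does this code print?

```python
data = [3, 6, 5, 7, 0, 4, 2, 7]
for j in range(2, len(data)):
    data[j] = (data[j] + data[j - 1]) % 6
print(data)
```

j=2: data[2] = (5+6)%6 = 5 → [3, 6, 5, 7, 0, 4, 2, 7]
j=3: data[3] = (7+5)%6 = 0 → [3, 6, 5, 0, 0, 4, 2, 7]
j=4: data[4] = (0+0)%6 = 0 → [3, 6, 5, 0, 0, 4, 2, 7]
j=5: data[5] = (4+0)%6 = 4 → [3, 6, 5, 0, 0, 4, 2, 7]
j=6: data[6] = (2+4)%6 = 0 → [3, 6, 5, 0, 0, 4, 0, 7]
j=7: data[7] = (7+0)%6 = 1 → [3, 6, 5, 0, 0, 4, 0, 1]

[3, 6, 5, 0, 0, 4, 0, 1]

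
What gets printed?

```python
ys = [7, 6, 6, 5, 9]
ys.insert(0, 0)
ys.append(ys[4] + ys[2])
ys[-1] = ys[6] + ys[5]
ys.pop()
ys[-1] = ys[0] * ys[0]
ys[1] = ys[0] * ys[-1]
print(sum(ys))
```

insert 0 at 0 → [0, 7, 6, 6, 5, 9]
append ys[4]+ys[2] = 5+6 = 11 → [0, 7, 6, 6, 5, 9, 11]
ys[-1] = ys[6]+ys[5] = 11+9 = 20 → [0, 7, 6, 6, 5, 9, 20]
pop() removes 20 → [0, 7, 6, 6, 5, 9]
ys[-1] = ys[0]*ys[0] = 0*0 = 0 → [0, 7, 6, 6, 5, 0]
ys[1] = ys[0]*ys[-1] = 0*0 = 0 → [0, 0, 6, 6, 5, 0]
sum = 17

17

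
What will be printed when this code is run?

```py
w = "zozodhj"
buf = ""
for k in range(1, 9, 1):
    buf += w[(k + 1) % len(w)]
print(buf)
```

k=1: add w[2]='z' → 'z'
k=2: add w[3]='o' → 'zo'
k=3: add w[4]='d' → 'zod'
k=4: add w[5]='h' → 'zodh'
k=5: add w[6]='j' → 'zodhj'
k=6: add w[0]='z' → 'zodhjz'
k=7: add w[1]='o' → 'zodhjzo'
k=8: add w[2]='z' → 'zodhjzoz'

zodhjzoz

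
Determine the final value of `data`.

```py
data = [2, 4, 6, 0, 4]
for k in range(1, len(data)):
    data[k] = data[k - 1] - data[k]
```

k=1: data[1] = 2-4 = -2 → [2, -2, 6, 0, 4]
k=2: data[2] = (-2)-6 = -8 → [2, -2, -8, 0, 4]
k=3: data[3] = (-8)-0 = -8 → [2, -2, -8, -8, 4]
k=4: data[4] = (-8)-4 = -12 → [2, -2, -8, -8, -12]

[2, -2, -8, -8, -12]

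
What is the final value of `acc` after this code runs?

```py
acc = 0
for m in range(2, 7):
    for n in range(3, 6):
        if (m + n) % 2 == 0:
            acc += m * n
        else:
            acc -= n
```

m=2,n=3: odd sum, acc = 0-3 = -3
m=2,n=4: even sum, acc = (-3)+8 = 5
m=2,n=5: odd sum, acc = 5-5 = 0
m=3,n=3: even sum, acc = 0+9 = 9
m=3,n=4: odd sum, acc = 9-4 = 5
m=3,n=5: even sum, acc = 5+15 = 20
m=4,n=3: odd sum, acc = 20-3 = 17
m=4,n=4: even sum, acc = 17+16 = 33
m=4,n=5: odd sum, acc = 33-5 = 28
m=5,n=3: even sum, acc = 28+15 = 43
m=5,n=4: odd sum, acc = 43-4 = 39
m=5,n=5: even sum, acc = 39+25 = 64
m=6,n=3: odd sum, acc = 64-3 = 61
m=6,n=4: even sum, acc = 61+24 = 85
m=6,n=5: odd sum, acc = 85-5 = 80

80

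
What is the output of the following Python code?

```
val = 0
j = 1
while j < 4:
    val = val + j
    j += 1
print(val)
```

6

j=1: val = 0+1 = 1
j=2: val = 1+2 = 3
j=3: val = 3+3 = 6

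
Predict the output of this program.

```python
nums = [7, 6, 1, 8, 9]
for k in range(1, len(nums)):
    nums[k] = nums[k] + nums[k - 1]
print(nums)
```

[7, 13, 14, 22, 31]

k=1: nums[1] = 6+7 = 13 → [7, 13, 1, 8, 9]
k=2: nums[2] = 1+13 = 14 → [7, 13, 14, 8, 9]
k=3: nums[3] = 8+14 = 22 → [7, 13, 14, 22, 9]
k=4: nums[4] = 9+22 = 31 → [7, 13, 14, 22, 31]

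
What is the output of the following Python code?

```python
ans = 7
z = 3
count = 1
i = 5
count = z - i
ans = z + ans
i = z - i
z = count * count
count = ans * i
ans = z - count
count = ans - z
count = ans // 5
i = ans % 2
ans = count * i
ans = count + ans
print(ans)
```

4

count = 3-5 = -2
ans = 3+7 = 10
i = 3-5 = -2
z = (-2)*(-2) = 4
count = 10*(-2) = -20
ans = 4-(-20) = 24
count = 24-4 = 20
count = 24//5 = 4
i = 24%2 = 0
ans = 4*0 = 0
ans = 4+0 = 4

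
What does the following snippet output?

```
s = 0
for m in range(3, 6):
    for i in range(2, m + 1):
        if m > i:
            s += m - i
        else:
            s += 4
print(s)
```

m=3,i=2: 3>2, s = 0+1 = 1
m=3,i=3: not 3>3, s = 1+4 = 5
m=4,i=2: 4>2, s = 5+2 = 7
m=4,i=3: 4>3, s = 7+1 = 8
m=4,i=4: not 4>4, s = 8+4 = 12
m=5,i=2: 5>2, s = 12+3 = 15
m=5,i=3: 5>3, s = 15+2 = 17
m=5,i=4: 5>4, s = 17+1 = 18
m=5,i=5: not 5>5, s = 18+4 = 22

22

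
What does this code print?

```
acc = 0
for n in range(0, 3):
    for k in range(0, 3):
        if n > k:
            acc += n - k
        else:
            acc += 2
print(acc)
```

16

n=0,k=0: not 0>0, acc = 0+2 = 2
n=0,k=1: not 0>1, acc = 2+2 = 4
n=0,k=2: not 0>2, acc = 4+2 = 6
n=1,k=0: 1>0, acc = 6+1 = 7
n=1,k=1: not 1>1, acc = 7+2 = 9
n=1,k=2: not 1>2, acc = 9+2 = 11
n=2,k=0: 2>0, acc = 11+2 = 13
n=2,k=1: 2>1, acc = 13+1 = 14
n=2,k=2: not 2>2, acc = 14+2 = 16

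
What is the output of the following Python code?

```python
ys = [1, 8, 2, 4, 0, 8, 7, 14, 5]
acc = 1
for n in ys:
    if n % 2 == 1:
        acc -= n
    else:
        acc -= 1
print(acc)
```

-18

n=1: odd, acc = 1-1 = 0
n=8: not odd, acc = 0-1 = -1
n=2: not odd, acc = (-1)-1 = -2
n=4: not odd, acc = (-2)-1 = -3
n=0: not odd, acc = (-3)-1 = -4
n=8: not odd, acc = (-4)-1 = -5
n=7: odd, acc = (-5)-7 = -12
n=14: not odd, acc = (-12)-1 = -13
n=5: odd, acc = (-13)-5 = -18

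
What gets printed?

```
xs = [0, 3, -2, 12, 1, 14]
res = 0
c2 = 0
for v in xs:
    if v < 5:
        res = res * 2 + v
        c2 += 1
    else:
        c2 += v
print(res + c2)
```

v=0: <5, res = 0*2+0 = 0; c2=1
v=3: <5, res = 0*2+3 = 3; c2=2
v=-2: <5, res = 3*2+(-2) = 4; c2=3
v=12: not <5; c2=15
v=1: <5, res = 4*2+1 = 9; c2=16
v=14: not <5; c2=30
res+c2 = 9+30 = 39

39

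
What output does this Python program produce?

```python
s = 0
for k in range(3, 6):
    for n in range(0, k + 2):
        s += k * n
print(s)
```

k=3,n=0: s = 0+0 = 0
k=3,n=1: s = 0+3 = 3
k=3,n=2: s = 3+6 = 9
k=3,n=3: s = 9+9 = 18
k=3,n=4: s = 18+12 = 30
k=4,n=0: s = 30+0 = 30
k=4,n=1: s = 30+4 = 34
k=4,n=2: s = 34+8 = 42
k=4,n=3: s = 42+12 = 54
k=4,n=4: s = 54+16 = 70
k=4,n=5: s = 70+20 = 90
k=5,n=0: s = 90+0 = 90
k=5,n=1: s = 90+5 = 95
k=5,n=2: s = 95+10 = 105
k=5,n=3: s = 105+15 = 120
k=5,n=4: s = 120+20 = 140
k=5,n=5: s = 140+25 = 165
k=5,n=6: s = 165+30 = 195

195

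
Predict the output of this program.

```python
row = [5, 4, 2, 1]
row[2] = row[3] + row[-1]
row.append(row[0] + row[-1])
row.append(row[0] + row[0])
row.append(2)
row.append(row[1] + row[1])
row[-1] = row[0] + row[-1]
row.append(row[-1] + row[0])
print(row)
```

row[2] = row[3]+row[-1] = 1+1 = 2 → [5, 4, 2, 1]
append row[0]+row[-1] = 5+1 = 6 → [5, 4, 2, 1, 6]
append row[0]+row[0] = 5+5 = 10 → [5, 4, 2, 1, 6, 10]
append 2 → [5, 4, 2, 1, 6, 10, 2]
append row[1]+row[1] = 4+4 = 8 → [5, 4, 2, 1, 6, 10, 2, 8]
row[-1] = row[0]+row[-1] = 5+8 = 13 → [5, 4, 2, 1, 6, 10, 2, 13]
append row[-1]+row[0] = 13+5 = 18 → [5, 4, 2, 1, 6, 10, 2, 13, 18]

[5, 4, 2, 1, 6, 10, 2, 13, 18]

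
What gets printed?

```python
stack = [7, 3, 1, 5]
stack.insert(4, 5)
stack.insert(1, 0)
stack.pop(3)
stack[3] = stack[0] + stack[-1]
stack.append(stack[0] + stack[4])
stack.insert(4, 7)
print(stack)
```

[7, 0, 3, 12, 7, 5, 12]

insert 5 at 4 → [7, 3, 1, 5, 5]
insert 0 at 1 → [7, 0, 3, 1, 5, 5]
pop(3) removes 1 → [7, 0, 3, 5, 5]
stack[3] = stack[0]+stack[-1] = 7+5 = 12 → [7, 0, 3, 12, 5]
append stack[0]+stack[4] = 7+5 = 12 → [7, 0, 3, 12, 5, 12]
insert 7 at 4 → [7, 0, 3, 12, 7, 5, 12]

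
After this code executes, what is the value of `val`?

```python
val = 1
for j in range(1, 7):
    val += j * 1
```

j=1: val = 1+1*1 = 2
j=2: val = 2+2*1 = 4
j=3: val = 4+3*1 = 7
j=4: val = 7+4*1 = 11
j=5: val = 11+5*1 = 16
j=6: val = 16+6*1 = 22

22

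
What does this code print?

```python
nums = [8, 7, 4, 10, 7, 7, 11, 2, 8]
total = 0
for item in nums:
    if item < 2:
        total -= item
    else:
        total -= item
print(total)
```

item=8: not <2, total = 0-8 = -8
item=7: not <2, total = (-8)-7 = -15
item=4: not <2, total = (-15)-4 = -19
item=10: not <2, total = (-19)-10 = -29
item=7: not <2, total = (-29)-7 = -36
item=7: not <2, total = (-36)-7 = -43
item=11: not <2, total = (-43)-11 = -54
item=2: not <2, total = (-54)-2 = -56
item=8: not <2, total = (-56)-8 = -64

-64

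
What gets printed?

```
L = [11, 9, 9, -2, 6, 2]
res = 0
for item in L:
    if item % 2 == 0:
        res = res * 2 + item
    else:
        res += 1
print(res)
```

item=11: not even, res = 0+1 = 1
item=9: not even, res = 1+1 = 2
item=9: not even, res = 2+1 = 3
item=-2: even, res = 3*2+(-2) = 4
item=6: even, res = 4*2+6 = 14
item=2: even, res = 14*2+2 = 30

30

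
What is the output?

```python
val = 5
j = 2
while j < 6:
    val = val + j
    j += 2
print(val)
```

11

j=2: val = 5+2 = 7
j=4: val = 7+4 = 11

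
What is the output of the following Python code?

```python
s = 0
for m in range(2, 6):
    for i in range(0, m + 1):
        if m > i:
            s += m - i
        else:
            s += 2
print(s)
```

42

m=2,i=0: 2>0, s = 0+2 = 2
m=2,i=1: 2>1, s = 2+1 = 3
m=2,i=2: not 2>2, s = 3+2 = 5
m=3,i=0: 3>0, s = 5+3 = 8
m=3,i=1: 3>1, s = 8+2 = 10
m=3,i=2: 3>2, s = 10+1 = 11
m=3,i=3: not 3>3, s = 11+2 = 13
m=4,i=0: 4>0, s = 13+4 = 17
m=4,i=1: 4>1, s = 17+3 = 20
m=4,i=2: 4>2, s = 20+2 = 22
m=4,i=3: 4>3, s = 22+1 = 23
m=4,i=4: not 4>4, s = 23+2 = 25
m=5,i=0: 5>0, s = 25+5 = 30
m=5,i=1: 5>1, s = 30+4 = 34
m=5,i=2: 5>2, s = 34+3 = 37
m=5,i=3: 5>3, s = 37+2 = 39
m=5,i=4: 5>4, s = 39+1 = 40
m=5,i=5: not 5>5, s = 40+2 = 42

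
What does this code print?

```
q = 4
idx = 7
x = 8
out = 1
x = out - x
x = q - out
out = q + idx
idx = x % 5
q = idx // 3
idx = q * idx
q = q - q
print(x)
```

3

x = 1-8 = -7
x = 4-1 = 3
out = 4+7 = 11
idx = 3%5 = 3
q = 3//3 = 1
idx = 1*3 = 3
q = 1-1 = 0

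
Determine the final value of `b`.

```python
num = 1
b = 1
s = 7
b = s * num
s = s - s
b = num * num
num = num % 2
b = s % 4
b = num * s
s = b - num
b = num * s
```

-1

b = 7*1 = 7
s = 7-7 = 0
b = 1*1 = 1
num = 1%2 = 1
b = 0%4 = 0
b = 1*0 = 0
s = 0-1 = -1
b = 1*(-1) = -1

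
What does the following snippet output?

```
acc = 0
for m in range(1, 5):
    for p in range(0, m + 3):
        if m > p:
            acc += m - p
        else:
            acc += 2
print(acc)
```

44

m=1,p=0: 1>0, acc = 0+1 = 1
m=1,p=1: not 1>1, acc = 1+2 = 3
m=1,p=2: not 1>2, acc = 3+2 = 5
m=1,p=3: not 1>3, acc = 5+2 = 7
m=2,p=0: 2>0, acc = 7+2 = 9
m=2,p=1: 2>1, acc = 9+1 = 10
m=2,p=2: not 2>2, acc = 10+2 = 12
m=2,p=3: not 2>3, acc = 12+2 = 14
m=2,p=4: not 2>4, acc = 14+2 = 16
m=3,p=0: 3>0, acc = 16+3 = 19
m=3,p=1: 3>1, acc = 19+2 = 21
m=3,p=2: 3>2, acc = 21+1 = 22
m=3,p=3: not 3>3, acc = 22+2 = 24
m=3,p=4: not 3>4, acc = 24+2 = 26
m=3,p=5: not 3>5, acc = 26+2 = 28
m=4,p=0: 4>0, acc = 28+4 = 32
m=4,p=1: 4>1, acc = 32+3 = 35
m=4,p=2: 4>2, acc = 35+2 = 37
m=4,p=3: 4>3, acc = 37+1 = 38
m=4,p=4: not 4>4, acc = 38+2 = 40
m=4,p=5: not 4>5, acc = 40+2 = 42
m=4,p=6: not 4>6, acc = 42+2 = 44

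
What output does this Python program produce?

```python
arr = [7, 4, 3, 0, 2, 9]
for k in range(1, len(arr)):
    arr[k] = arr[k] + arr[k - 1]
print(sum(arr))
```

k=1: arr[1] = 4+7 = 11 → [7, 11, 3, 0, 2, 9]
k=2: arr[2] = 3+11 = 14 → [7, 11, 14, 0, 2, 9]
k=3: arr[3] = 0+14 = 14 → [7, 11, 14, 14, 2, 9]
k=4: arr[4] = 2+14 = 16 → [7, 11, 14, 14, 16, 9]
k=5: arr[5] = 9+16 = 25 → [7, 11, 14, 14, 16, 25]
sum = 87

87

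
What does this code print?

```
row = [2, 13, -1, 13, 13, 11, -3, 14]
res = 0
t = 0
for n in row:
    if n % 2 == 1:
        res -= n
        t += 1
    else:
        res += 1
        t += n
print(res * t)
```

n=2: not odd, res = 0+1 = 1; t=2
n=13: odd, res = 1-13 = -12; t=3
n=-1: odd, res = (-12)-(-1) = -11; t=4
n=13: odd, res = (-11)-13 = -24; t=5
n=13: odd, res = (-24)-13 = -37; t=6
n=11: odd, res = (-37)-11 = -48; t=7
n=-3: odd, res = (-48)-(-3) = -45; t=8
n=14: not odd, res = (-45)+1 = -44; t=22
res*t = (-44)*22 = -968

-968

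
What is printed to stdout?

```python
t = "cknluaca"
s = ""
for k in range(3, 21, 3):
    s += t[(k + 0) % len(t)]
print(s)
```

k=3: add t[3]='l' → 'l'
k=6: add t[6]='c' → 'lc'
k=9: add t[1]='k' → 'lck'
k=12: add t[4]='u' → 'lcku'
k=15: add t[7]='a' → 'lckua'
k=18: add t[2]='n' → 'lckuan'

lckuan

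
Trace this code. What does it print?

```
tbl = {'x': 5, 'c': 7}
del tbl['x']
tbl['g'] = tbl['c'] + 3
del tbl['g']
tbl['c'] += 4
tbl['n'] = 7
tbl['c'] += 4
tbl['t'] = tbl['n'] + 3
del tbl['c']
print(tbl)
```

{'n': 7, 't': 10}

del 'x' → {'c': 7}
tbl['g'] = tbl['c']+3 = 10 → {'c': 7, 'g': 10}
del 'g' → {'c': 7}
tbl['c'] = 7+4 = 11 → {'c': 11}
tbl['n'] = 7 → {'c': 11, 'n': 7}
tbl['c'] = 11+4 = 15 → {'c': 15, 'n': 7}
tbl['t'] = tbl['n']+3 = 10 → {'c': 15, 'n': 7, 't': 10}
del 'c' → {'n': 7, 't': 10}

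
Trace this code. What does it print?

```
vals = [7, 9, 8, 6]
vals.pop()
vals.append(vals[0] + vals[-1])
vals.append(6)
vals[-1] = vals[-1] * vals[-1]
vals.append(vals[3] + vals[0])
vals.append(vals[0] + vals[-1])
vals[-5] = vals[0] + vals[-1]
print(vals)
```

pop() removes 6 → [7, 9, 8]
append vals[0]+vals[-1] = 7+8 = 15 → [7, 9, 8, 15]
append 6 → [7, 9, 8, 15, 6]
vals[-1] = vals[-1]*vals[-1] = 6*6 = 36 → [7, 9, 8, 15, 36]
append vals[3]+vals[0] = 15+7 = 22 → [7, 9, 8, 15, 36, 22]
append vals[0]+vals[-1] = 7+22 = 29 → [7, 9, 8, 15, 36, 22, 29]
vals[-5] = vals[0]+vals[-1] = 7+29 = 36 → [7, 9, 36, 15, 36, 22, 29]

[7, 9, 36, 15, 36, 22, 29]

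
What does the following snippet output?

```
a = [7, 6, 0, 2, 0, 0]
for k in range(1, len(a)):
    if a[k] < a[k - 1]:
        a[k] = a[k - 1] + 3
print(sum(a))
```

k=1: 6<7, a[1] = 7+3 = 10 → [7, 10, 0, 2, 0, 0]
k=2: 0<10, a[2] = 10+3 = 13 → [7, 10, 13, 2, 0, 0]
k=3: 2<13, a[3] = 13+3 = 16 → [7, 10, 13, 16, 0, 0]
k=4: 0<16, a[4] = 16+3 = 19 → [7, 10, 13, 16, 19, 0]
k=5: 0<19, a[5] = 19+3 = 22 → [7, 10, 13, 16, 19, 22]
sum = 87

87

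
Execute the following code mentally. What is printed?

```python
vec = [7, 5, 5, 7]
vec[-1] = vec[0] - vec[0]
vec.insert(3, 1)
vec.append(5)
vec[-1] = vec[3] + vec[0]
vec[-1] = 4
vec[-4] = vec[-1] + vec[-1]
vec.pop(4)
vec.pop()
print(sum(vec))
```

vec[-1] = vec[0]-vec[0] = 7-7 = 0 → [7, 5, 5, 0]
insert 1 at 3 → [7, 5, 5, 1, 0]
append 5 → [7, 5, 5, 1, 0, 5]
vec[-1] = vec[3]+vec[0] = 1+7 = 8 → [7, 5, 5, 1, 0, 8]
vec[-1] = 4 → [7, 5, 5, 1, 0, 4]
vec[-4] = vec[-1]+vec[-1] = 4+4 = 8 → [7, 5, 8, 1, 0, 4]
pop(4) removes 0 → [7, 5, 8, 1, 4]
pop() removes 4 → [7, 5, 8, 1]
sum = 21

21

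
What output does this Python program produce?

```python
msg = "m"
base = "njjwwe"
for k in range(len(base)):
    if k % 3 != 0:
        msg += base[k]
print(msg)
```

k=0: skip
k=1: add 'j' → 'mj'
k=2: add 'j' → 'mjj'
k=3: skip
k=4: add 'w' → 'mjjw'
k=5: add 'e' → 'mjjwe'

mjjwe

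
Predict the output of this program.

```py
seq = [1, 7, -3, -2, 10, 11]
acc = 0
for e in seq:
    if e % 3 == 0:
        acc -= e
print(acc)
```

3

e=1: not %3==0
e=7: not %3==0
e=-3: %3==0, acc = 0-(-3) = 3
e=-2: not %3==0
e=10: not %3==0
e=11: not %3==0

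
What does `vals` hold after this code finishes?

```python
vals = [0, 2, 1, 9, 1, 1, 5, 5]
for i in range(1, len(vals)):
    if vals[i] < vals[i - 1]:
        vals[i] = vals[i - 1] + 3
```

[0, 2, 5, 9, 12, 15, 18, 21]

i=1: 2>=0, unchanged → [0, 2, 1, 9, 1, 1, 5, 5]
i=2: 1<2, vals[2] = 2+3 = 5 → [0, 2, 5, 9, 1, 1, 5, 5]
i=3: 9>=5, unchanged → [0, 2, 5, 9, 1, 1, 5, 5]
i=4: 1<9, vals[4] = 9+3 = 12 → [0, 2, 5, 9, 12, 1, 5, 5]
i=5: 1<12, vals[5] = 12+3 = 15 → [0, 2, 5, 9, 12, 15, 5, 5]
i=6: 5<15, vals[6] = 15+3 = 18 → [0, 2, 5, 9, 12, 15, 18, 5]
i=7: 5<18, vals[7] = 18+3 = 21 → [0, 2, 5, 9, 12, 15, 18, 21]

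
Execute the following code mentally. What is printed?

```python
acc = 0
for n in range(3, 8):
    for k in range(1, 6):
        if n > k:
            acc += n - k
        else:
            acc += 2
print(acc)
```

66

n=3,k=1: 3>1, acc = 0+2 = 2
n=3,k=2: 3>2, acc = 2+1 = 3
n=3,k=3: not 3>3, acc = 3+2 = 5
n=3,k=4: not 3>4, acc = 5+2 = 7
n=3,k=5: not 3>5, acc = 7+2 = 9
n=4,k=1: 4>1, acc = 9+3 = 12
n=4,k=2: 4>2, acc = 12+2 = 14
n=4,k=3: 4>3, acc = 14+1 = 15
n=4,k=4: not 4>4, acc = 15+2 = 17
n=4,k=5: not 4>5, acc = 17+2 = 19
n=5,k=1: 5>1, acc = 19+4 = 23
n=5,k=2: 5>2, acc = 23+3 = 26
n=5,k=3: 5>3, acc = 26+2 = 28
n=5,k=4: 5>4, acc = 28+1 = 29
n=5,k=5: not 5>5, acc = 29+2 = 31
n=6,k=1: 6>1, acc = 31+5 = 36
n=6,k=2: 6>2, acc = 36+4 = 40
n=6,k=3: 6>3, acc = 40+3 = 43
n=6,k=4: 6>4, acc = 43+2 = 45
n=6,k=5: 6>5, acc = 45+1 = 46
n=7,k=1: 7>1, acc = 46+6 = 52
n=7,k=2: 7>2, acc = 52+5 = 57
n=7,k=3: 7>3, acc = 57+4 = 61
n=7,k=4: 7>4, acc = 61+3 = 64
n=7,k=5: 7>5, acc = 64+2 = 66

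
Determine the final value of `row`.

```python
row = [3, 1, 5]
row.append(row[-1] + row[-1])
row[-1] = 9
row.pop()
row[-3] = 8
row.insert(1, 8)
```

[8, 8, 1, 5]

append row[-1]+row[-1] = 5+5 = 10 → [3, 1, 5, 10]
row[-1] = 9 → [3, 1, 5, 9]
pop() removes 9 → [3, 1, 5]
row[-3] = 8 → [8, 1, 5]
insert 8 at 1 → [8, 8, 1, 5]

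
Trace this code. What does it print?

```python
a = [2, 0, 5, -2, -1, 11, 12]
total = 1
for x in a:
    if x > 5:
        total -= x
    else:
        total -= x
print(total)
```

-26

x=2: not >5, total = 1-2 = -1
x=0: not >5, total = (-1)-0 = -1
x=5: not >5, total = (-1)-5 = -6
x=-2: not >5, total = (-6)-(-2) = -4
x=-1: not >5, total = (-4)-(-1) = -3
x=11: >5, total = (-3)-11 = -14
x=12: >5, total = (-14)-12 = -26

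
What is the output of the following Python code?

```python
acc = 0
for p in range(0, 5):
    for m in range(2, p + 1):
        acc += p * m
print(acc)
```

p=2,m=2: acc = 0+4 = 4
p=3,m=2: acc = 4+6 = 10
p=3,m=3: acc = 10+9 = 19
p=4,m=2: acc = 19+8 = 27
p=4,m=3: acc = 27+12 = 39
p=4,m=4: acc = 39+16 = 55

55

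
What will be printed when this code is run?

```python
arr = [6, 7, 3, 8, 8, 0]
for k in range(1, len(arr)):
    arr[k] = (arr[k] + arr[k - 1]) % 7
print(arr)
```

[6, 6, 2, 3, 4, 4]

k=1: arr[1] = (7+6)%7 = 6 → [6, 6, 3, 8, 8, 0]
k=2: arr[2] = (3+6)%7 = 2 → [6, 6, 2, 8, 8, 0]
k=3: arr[3] = (8+2)%7 = 3 → [6, 6, 2, 3, 8, 0]
k=4: arr[4] = (8+3)%7 = 4 → [6, 6, 2, 3, 4, 0]
k=5: arr[5] = (0+4)%7 = 4 → [6, 6, 2, 3, 4, 4]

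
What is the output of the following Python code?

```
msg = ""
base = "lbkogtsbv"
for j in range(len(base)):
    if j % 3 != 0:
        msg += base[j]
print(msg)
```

bkgtbv

j=0: skip
j=1: add 'b' → 'b'
j=2: add 'k' → 'bk'
j=3: skip
j=4: add 'g' → 'bkg'
j=5: add 't' → 'bkgt'
j=6: skip
j=7: add 'b' → 'bkgtb'
j=8: add 'v' → 'bkgtbv'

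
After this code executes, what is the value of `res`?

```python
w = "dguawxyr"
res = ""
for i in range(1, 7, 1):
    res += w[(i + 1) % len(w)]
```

i=1: add w[2]='u' → 'u'
i=2: add w[3]='a' → 'ua'
i=3: add w[4]='w' → 'uaw'
i=4: add w[5]='x' → 'uawx'
i=5: add w[6]='y' → 'uawxy'
i=6: add w[7]='r' → 'uawxyr'

'uawxyr'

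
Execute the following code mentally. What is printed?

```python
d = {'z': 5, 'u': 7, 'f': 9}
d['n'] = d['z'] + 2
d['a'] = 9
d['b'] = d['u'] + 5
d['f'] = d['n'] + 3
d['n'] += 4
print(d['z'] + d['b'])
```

d['n'] = d['z']+2 = 7 → {'z': 5, 'u': 7, 'f': 9, 'n': 7}
d['a'] = 9 → {'z': 5, 'u': 7, 'f': 9, 'n': 7, 'a': 9}
d['b'] = d['u']+5 = 12 → {'z': 5, 'u': 7, 'f': 9, 'n': 7, 'a': 9, 'b': 12}
d['f'] = d['n']+3 = 10 → {'z': 5, 'u': 7, 'f': 10, 'n': 7, 'a': 9, 'b': 12}
d['n'] = 7+4 = 11 → {'z': 5, 'u': 7, 'f': 10, 'n': 11, 'a': 9, 'b': 12}
d['z']+d['b'] = 5+12 = 17

17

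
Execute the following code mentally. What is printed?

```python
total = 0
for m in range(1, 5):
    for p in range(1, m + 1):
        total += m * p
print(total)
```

m=1,p=1: total = 0+1 = 1
m=2,p=1: total = 1+2 = 3
m=2,p=2: total = 3+4 = 7
m=3,p=1: total = 7+3 = 10
m=3,p=2: total = 10+6 = 16
m=3,p=3: total = 16+9 = 25
m=4,p=1: total = 25+4 = 29
m=4,p=2: total = 29+8 = 37
m=4,p=3: total = 37+12 = 49
m=4,p=4: total = 49+16 = 65

65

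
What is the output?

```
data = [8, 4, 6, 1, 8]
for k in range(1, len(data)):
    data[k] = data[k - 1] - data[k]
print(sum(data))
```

-4

k=1: data[1] = 8-4 = 4 → [8, 4, 6, 1, 8]
k=2: data[2] = 4-6 = -2 → [8, 4, -2, 1, 8]
k=3: data[3] = (-2)-1 = -3 → [8, 4, -2, -3, 8]
k=4: data[4] = (-3)-8 = -11 → [8, 4, -2, -3, -11]
sum = -4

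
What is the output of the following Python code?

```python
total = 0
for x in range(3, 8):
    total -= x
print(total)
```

x=3: total = 0-3 = -3
x=4: total = (-3)-4 = -7
x=5: total = (-7)-5 = -12
x=6: total = (-12)-6 = -18
x=7: total = (-18)-7 = -25

-25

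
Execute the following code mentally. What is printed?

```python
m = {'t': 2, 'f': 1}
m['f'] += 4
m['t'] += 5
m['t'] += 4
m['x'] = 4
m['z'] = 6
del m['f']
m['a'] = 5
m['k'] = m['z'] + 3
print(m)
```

m['f'] = 1+4 = 5 → {'t': 2, 'f': 5}
m['t'] = 2+5 = 7 → {'t': 7, 'f': 5}
m['t'] = 7+4 = 11 → {'t': 11, 'f': 5}
m['x'] = 4 → {'t': 11, 'f': 5, 'x': 4}
m['z'] = 6 → {'t': 11, 'f': 5, 'x': 4, 'z': 6}
del 'f' → {'t': 11, 'x': 4, 'z': 6}
m['a'] = 5 → {'t': 11, 'x': 4, 'z': 6, 'a': 5}
m['k'] = m['z']+3 = 9 → {'t': 11, 'x': 4, 'z': 6, 'a': 5, 'k': 9}

{'t': 11, 'x': 4, 'z': 6, 'a': 5, 'k': 9}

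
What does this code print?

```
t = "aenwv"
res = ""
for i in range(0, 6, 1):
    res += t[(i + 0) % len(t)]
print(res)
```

i=0: add t[0]='a' → 'a'
i=1: add t[1]='e' → 'ae'
i=2: add t[2]='n' → 'aen'
i=3: add t[3]='w' → 'aenw'
i=4: add t[4]='v' → 'aenwv'
i=5: add t[0]='a' → 'aenwva'

aenwva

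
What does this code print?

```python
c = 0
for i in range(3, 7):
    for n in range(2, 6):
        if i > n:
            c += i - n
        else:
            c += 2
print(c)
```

i=3,n=2: 3>2, c = 0+1 = 1
i=3,n=3: not 3>3, c = 1+2 = 3
i=3,n=4: not 3>4, c = 3+2 = 5
i=3,n=5: not 3>5, c = 5+2 = 7
i=4,n=2: 4>2, c = 7+2 = 9
i=4,n=3: 4>3, c = 9+1 = 10
i=4,n=4: not 4>4, c = 10+2 = 12
i=4,n=5: not 4>5, c = 12+2 = 14
i=5,n=2: 5>2, c = 14+3 = 17
i=5,n=3: 5>3, c = 17+2 = 19
i=5,n=4: 5>4, c = 19+1 = 20
i=5,n=5: not 5>5, c = 20+2 = 22
i=6,n=2: 6>2, c = 22+4 = 26
i=6,n=3: 6>3, c = 26+3 = 29
i=6,n=4: 6>4, c = 29+2 = 31
i=6,n=5: 6>5, c = 31+1 = 32

32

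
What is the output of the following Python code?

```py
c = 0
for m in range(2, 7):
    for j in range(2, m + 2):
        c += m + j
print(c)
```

165

m=2,j=2: c = 0+4 = 4
m=2,j=3: c = 4+5 = 9
m=3,j=2: c = 9+5 = 14
m=3,j=3: c = 14+6 = 20
m=3,j=4: c = 20+7 = 27
m=4,j=2: c = 27+6 = 33
m=4,j=3: c = 33+7 = 40
m=4,j=4: c = 40+8 = 48
m=4,j=5: c = 48+9 = 57
m=5,j=2: c = 57+7 = 64
m=5,j=3: c = 64+8 = 72
m=5,j=4: c = 72+9 = 81
m=5,j=5: c = 81+10 = 91
m=5,j=6: c = 91+11 = 102
m=6,j=2: c = 102+8 = 110
m=6,j=3: c = 110+9 = 119
m=6,j=4: c = 119+10 = 129
m=6,j=5: c = 129+11 = 140
m=6,j=6: c = 140+12 = 152
m=6,j=7: c = 152+13 = 165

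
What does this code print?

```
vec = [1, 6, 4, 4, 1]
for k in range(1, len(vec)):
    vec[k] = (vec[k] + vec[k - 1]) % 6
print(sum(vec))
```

k=1: vec[1] = (6+1)%6 = 1 → [1, 1, 4, 4, 1]
k=2: vec[2] = (4+1)%6 = 5 → [1, 1, 5, 4, 1]
k=3: vec[3] = (4+5)%6 = 3 → [1, 1, 5, 3, 1]
k=4: vec[4] = (1+3)%6 = 4 → [1, 1, 5, 3, 4]
sum = 14

14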